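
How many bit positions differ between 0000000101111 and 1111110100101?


XOR: 1111110001010
Count of 1s: 8

8


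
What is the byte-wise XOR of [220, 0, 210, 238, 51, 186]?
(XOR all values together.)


XOR chain: 220 ^ 0 ^ 210 ^ 238 ^ 51 ^ 186 = 105

105


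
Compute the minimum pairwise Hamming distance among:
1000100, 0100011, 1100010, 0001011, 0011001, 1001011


Comparing all pairs, minimum distance: 1
Can detect 0 errors, correct 0 errors

1


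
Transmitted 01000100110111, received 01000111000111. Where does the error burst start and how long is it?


XOR: 00000011110000

Burst at position 6, length 4


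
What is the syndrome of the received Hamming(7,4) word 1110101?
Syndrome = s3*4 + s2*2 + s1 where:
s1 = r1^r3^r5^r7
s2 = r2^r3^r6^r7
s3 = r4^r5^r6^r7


s1=0, s2=1, s3=0

Syndrome = 2 (error at position 2)


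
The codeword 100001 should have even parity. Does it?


Number of 1s: 2

Yes, parity is correct (2 ones)


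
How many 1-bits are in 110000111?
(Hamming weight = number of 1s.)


Counting 1s in 110000111

5


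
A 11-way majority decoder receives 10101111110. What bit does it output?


Ones: 8 out of 11
Threshold: 6

1 (8/11 voted 1)


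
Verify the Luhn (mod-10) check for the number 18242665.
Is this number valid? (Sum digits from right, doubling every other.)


Luhn sum = 36
36 mod 10 = 6

Invalid (Luhn sum mod 10 = 6)


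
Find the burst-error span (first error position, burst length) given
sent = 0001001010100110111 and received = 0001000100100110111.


XOR: 0000001110000000000

Burst at position 6, length 3


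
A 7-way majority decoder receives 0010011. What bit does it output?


Ones: 3 out of 7
Threshold: 4

0 (3/7 voted 1)


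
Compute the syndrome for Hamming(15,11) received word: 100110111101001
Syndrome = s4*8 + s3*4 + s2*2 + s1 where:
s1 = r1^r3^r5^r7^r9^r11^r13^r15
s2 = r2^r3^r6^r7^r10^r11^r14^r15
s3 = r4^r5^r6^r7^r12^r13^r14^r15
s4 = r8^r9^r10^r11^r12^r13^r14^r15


s1=1, s2=1, s3=1, s4=1

Syndrome = 15 (error at position 15)


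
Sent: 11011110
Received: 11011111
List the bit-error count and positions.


XOR: 00000001

1 error(s) at position(s): 7


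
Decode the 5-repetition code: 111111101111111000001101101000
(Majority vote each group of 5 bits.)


Groups: 11111, 11011, 11111, 00000, 11011, 01000
Majority votes: 111010

111010


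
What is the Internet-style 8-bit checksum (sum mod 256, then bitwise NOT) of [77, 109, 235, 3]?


Sum = 424 mod 256 = 168
Complement = 87

87


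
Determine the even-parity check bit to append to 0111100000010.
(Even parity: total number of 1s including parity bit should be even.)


Number of 1s in data: 5
Parity bit: 1

1


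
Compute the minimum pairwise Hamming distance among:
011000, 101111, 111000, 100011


Comparing all pairs, minimum distance: 1
Can detect 0 errors, correct 0 errors

1


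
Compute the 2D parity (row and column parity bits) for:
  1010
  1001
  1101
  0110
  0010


Row parities: 00101
Column parities: 1010

Row P: 00101, Col P: 1010, Corner: 0


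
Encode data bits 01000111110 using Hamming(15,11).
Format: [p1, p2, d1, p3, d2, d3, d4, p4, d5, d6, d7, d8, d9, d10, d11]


Parity bits: p1=1, p2=1, p3=0, p4=1

110010010111110


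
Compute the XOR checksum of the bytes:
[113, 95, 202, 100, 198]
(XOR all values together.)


XOR chain: 113 ^ 95 ^ 202 ^ 100 ^ 198 = 70

70


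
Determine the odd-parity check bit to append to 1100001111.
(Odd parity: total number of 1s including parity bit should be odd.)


Number of 1s in data: 6
Parity bit: 1

1


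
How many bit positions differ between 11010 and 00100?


XOR: 11110
Count of 1s: 4

4


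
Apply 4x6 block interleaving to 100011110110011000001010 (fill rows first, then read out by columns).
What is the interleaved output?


Matrix:
  100011
  110110
  011000
  001010
Read columns: 110001100011010011011000

110001100011010011011000


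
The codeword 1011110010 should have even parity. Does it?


Number of 1s: 6

Yes, parity is correct (6 ones)


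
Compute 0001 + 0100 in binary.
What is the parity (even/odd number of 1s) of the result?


0001 = 1
0100 = 4
Sum = 5 = 101
1s count = 2

even parity (2 ones in 101)


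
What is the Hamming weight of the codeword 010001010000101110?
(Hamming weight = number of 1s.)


Counting 1s in 010001010000101110

7


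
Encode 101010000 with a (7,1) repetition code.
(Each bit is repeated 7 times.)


Each bit -> 7 copies

111111100000001111111000000011111110000000000000000000000000000


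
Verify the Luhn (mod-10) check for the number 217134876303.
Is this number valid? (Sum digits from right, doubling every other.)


Luhn sum = 44
44 mod 10 = 4

Invalid (Luhn sum mod 10 = 4)


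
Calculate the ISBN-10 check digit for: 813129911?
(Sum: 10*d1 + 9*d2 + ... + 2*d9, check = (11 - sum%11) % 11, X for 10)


Weighted sum: 218
218 mod 11 = 9

Check digit: 2


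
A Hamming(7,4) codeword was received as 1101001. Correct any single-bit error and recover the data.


Syndrome = 0: no error detected

Data: 0001 (no errors)


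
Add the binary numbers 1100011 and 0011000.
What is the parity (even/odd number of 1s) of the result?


1100011 = 99
0011000 = 24
Sum = 123 = 1111011
1s count = 6

even parity (6 ones in 1111011)


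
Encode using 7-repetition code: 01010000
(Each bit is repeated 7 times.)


Each bit -> 7 copies

00000001111111000000011111110000000000000000000000000000


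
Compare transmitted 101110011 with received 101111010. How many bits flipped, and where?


XOR: 000001001

2 error(s) at position(s): 5, 8


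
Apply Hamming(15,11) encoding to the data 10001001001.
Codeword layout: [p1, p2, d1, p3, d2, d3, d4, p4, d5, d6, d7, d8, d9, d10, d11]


Parity bits: p1=1, p2=0, p3=0, p4=1

101000011001001


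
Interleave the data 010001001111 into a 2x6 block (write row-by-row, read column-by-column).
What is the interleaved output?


Matrix:
  010001
  001111
Read columns: 001001010111

001001010111


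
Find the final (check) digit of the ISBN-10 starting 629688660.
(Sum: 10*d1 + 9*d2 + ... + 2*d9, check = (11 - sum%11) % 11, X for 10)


Weighted sum: 322
322 mod 11 = 3

Check digit: 8


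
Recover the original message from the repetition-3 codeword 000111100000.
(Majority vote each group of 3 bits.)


Groups: 000, 111, 100, 000
Majority votes: 0100

0100


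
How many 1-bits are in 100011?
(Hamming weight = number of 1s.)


Counting 1s in 100011

3


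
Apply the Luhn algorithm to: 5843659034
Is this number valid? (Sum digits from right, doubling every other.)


Luhn sum = 47
47 mod 10 = 7

Invalid (Luhn sum mod 10 = 7)


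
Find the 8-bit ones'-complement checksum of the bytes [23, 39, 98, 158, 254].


Sum = 572 mod 256 = 60
Complement = 195

195


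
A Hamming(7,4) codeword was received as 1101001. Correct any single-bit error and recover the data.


Syndrome = 0: no error detected

Data: 0001 (no errors)


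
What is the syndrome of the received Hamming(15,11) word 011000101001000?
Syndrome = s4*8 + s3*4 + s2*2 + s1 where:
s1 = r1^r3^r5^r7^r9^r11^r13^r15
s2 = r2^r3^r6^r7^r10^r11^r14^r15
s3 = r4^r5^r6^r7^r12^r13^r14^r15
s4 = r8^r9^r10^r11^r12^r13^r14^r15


s1=1, s2=1, s3=0, s4=0

Syndrome = 3 (error at position 3)


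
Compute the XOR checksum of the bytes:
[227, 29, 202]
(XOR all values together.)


XOR chain: 227 ^ 29 ^ 202 = 52

52


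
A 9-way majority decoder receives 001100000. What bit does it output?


Ones: 2 out of 9
Threshold: 5

0 (2/9 voted 1)


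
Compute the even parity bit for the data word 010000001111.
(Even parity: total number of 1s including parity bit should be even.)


Number of 1s in data: 5
Parity bit: 1

1


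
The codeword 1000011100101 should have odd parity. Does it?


Number of 1s: 6

No, parity error (6 ones)


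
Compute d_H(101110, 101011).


XOR: 000101
Count of 1s: 2

2


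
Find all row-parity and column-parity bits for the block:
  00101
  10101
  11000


Row parities: 010
Column parities: 01000

Row P: 010, Col P: 01000, Corner: 1


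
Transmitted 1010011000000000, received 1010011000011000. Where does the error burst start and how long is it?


XOR: 0000000000011000

Burst at position 11, length 2


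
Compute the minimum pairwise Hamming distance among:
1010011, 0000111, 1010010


Comparing all pairs, minimum distance: 1
Can detect 0 errors, correct 0 errors

1


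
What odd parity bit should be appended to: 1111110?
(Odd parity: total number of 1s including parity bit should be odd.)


Number of 1s in data: 6
Parity bit: 1

1


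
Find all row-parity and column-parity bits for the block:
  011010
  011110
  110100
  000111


Row parities: 1011
Column parities: 110111

Row P: 1011, Col P: 110111, Corner: 1


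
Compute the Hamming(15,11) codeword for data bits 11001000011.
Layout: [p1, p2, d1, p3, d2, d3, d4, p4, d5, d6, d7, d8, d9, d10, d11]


Parity bits: p1=0, p2=1, p3=1, p4=1

011110011000011


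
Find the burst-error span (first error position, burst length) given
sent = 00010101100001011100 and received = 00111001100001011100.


XOR: 00101100000000000000

Burst at position 2, length 4


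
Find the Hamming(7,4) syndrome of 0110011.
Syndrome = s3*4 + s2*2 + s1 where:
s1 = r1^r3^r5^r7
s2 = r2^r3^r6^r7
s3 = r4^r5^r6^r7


s1=0, s2=0, s3=0

Syndrome = 0 (no error)


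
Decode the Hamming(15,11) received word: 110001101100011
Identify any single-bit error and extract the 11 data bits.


Syndrome = 0: no error detected

Data: 00111100011 (no errors)


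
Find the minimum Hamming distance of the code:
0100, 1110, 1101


Comparing all pairs, minimum distance: 2
Can detect 1 errors, correct 0 errors

2


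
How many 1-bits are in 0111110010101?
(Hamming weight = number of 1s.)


Counting 1s in 0111110010101

8


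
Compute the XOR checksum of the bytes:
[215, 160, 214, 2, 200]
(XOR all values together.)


XOR chain: 215 ^ 160 ^ 214 ^ 2 ^ 200 = 107

107


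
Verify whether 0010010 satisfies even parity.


Number of 1s: 2

Yes, parity is correct (2 ones)


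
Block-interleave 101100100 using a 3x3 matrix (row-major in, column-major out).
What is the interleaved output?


Matrix:
  101
  100
  100
Read columns: 111000100

111000100


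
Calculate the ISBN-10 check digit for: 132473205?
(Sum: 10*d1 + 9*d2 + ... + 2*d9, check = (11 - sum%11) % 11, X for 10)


Weighted sum: 156
156 mod 11 = 2

Check digit: 9


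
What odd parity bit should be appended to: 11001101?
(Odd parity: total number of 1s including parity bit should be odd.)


Number of 1s in data: 5
Parity bit: 0

0


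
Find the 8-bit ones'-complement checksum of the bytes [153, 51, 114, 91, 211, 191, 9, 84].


Sum = 904 mod 256 = 136
Complement = 119

119


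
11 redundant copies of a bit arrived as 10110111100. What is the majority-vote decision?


Ones: 7 out of 11
Threshold: 6

1 (7/11 voted 1)


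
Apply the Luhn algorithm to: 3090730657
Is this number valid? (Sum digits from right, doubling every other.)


Luhn sum = 37
37 mod 10 = 7

Invalid (Luhn sum mod 10 = 7)


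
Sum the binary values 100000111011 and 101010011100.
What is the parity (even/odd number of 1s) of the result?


100000111011 = 2107
101010011100 = 2716
Sum = 4823 = 1001011010111
1s count = 8

even parity (8 ones in 1001011010111)


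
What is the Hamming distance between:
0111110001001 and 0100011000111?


XOR: 0011101001110
Count of 1s: 7

7


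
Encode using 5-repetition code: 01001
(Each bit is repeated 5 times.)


Each bit -> 5 copies

0000011111000000000011111


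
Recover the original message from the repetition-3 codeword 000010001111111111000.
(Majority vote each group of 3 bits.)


Groups: 000, 010, 001, 111, 111, 111, 000
Majority votes: 0001110

0001110


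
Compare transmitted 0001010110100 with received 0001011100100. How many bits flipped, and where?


XOR: 0000001010000

2 error(s) at position(s): 6, 8


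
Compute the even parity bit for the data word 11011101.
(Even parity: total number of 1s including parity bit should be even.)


Number of 1s in data: 6
Parity bit: 0

0


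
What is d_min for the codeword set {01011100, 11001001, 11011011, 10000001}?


Comparing all pairs, minimum distance: 2
Can detect 1 errors, correct 0 errors

2


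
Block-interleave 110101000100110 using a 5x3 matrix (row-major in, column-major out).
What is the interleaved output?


Matrix:
  110
  101
  000
  100
  110
Read columns: 110111000101000

110111000101000


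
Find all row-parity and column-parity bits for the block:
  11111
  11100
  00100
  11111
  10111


Row parities: 11110
Column parities: 01111

Row P: 11110, Col P: 01111, Corner: 0


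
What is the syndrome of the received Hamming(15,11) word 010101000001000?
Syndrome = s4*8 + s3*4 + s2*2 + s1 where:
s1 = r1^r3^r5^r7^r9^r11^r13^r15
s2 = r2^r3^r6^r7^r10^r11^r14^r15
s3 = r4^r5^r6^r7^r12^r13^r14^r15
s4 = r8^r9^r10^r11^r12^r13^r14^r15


s1=0, s2=0, s3=1, s4=1

Syndrome = 12 (error at position 12)


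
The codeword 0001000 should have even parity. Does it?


Number of 1s: 1

No, parity error (1 ones)


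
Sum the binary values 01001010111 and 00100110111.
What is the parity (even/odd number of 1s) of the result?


01001010111 = 599
00100110111 = 311
Sum = 910 = 1110001110
1s count = 6

even parity (6 ones in 1110001110)


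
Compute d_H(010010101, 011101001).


XOR: 001111100
Count of 1s: 5

5


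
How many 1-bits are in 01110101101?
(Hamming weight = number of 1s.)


Counting 1s in 01110101101

7


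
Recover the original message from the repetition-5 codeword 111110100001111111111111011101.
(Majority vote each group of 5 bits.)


Groups: 11111, 01000, 01111, 11111, 11110, 11101
Majority votes: 101111

101111


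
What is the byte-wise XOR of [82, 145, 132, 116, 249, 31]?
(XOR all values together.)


XOR chain: 82 ^ 145 ^ 132 ^ 116 ^ 249 ^ 31 = 213

213


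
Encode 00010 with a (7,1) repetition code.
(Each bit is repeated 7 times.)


Each bit -> 7 copies

00000000000000000000011111110000000


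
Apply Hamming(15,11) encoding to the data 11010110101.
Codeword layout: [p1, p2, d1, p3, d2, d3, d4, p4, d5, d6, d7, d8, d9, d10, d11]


Parity bits: p1=0, p2=1, p3=0, p4=0

011010100110101


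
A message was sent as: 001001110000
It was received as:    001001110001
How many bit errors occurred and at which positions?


XOR: 000000000001

1 error(s) at position(s): 11


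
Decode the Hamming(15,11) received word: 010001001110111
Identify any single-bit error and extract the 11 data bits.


Syndrome = 0: no error detected

Data: 00101110111 (no errors)


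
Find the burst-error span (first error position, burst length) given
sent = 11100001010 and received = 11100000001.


XOR: 00000001011

Burst at position 7, length 4


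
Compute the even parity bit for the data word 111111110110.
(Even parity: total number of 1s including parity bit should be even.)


Number of 1s in data: 10
Parity bit: 0

0


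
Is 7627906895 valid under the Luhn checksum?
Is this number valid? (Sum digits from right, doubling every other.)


Luhn sum = 56
56 mod 10 = 6

Invalid (Luhn sum mod 10 = 6)


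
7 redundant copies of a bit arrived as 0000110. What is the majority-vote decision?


Ones: 2 out of 7
Threshold: 4

0 (2/7 voted 1)


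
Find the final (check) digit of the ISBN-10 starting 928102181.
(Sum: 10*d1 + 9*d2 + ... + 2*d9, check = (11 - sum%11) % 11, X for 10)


Weighted sum: 219
219 mod 11 = 10

Check digit: 1


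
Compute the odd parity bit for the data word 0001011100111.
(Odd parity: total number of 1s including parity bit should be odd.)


Number of 1s in data: 7
Parity bit: 0

0


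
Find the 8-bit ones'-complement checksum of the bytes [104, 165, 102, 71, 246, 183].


Sum = 871 mod 256 = 103
Complement = 152

152


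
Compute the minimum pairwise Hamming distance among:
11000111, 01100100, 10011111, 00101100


Comparing all pairs, minimum distance: 2
Can detect 1 errors, correct 0 errors

2


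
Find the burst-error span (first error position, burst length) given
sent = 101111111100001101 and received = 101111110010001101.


XOR: 000000001110000000

Burst at position 8, length 3


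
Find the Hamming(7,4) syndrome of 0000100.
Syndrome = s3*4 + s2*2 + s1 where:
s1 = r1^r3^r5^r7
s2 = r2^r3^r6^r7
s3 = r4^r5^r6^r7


s1=1, s2=0, s3=1

Syndrome = 5 (error at position 5)


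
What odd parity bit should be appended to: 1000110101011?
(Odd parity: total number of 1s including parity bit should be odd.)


Number of 1s in data: 7
Parity bit: 0

0


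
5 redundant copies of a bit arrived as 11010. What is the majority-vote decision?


Ones: 3 out of 5
Threshold: 3

1 (3/5 voted 1)


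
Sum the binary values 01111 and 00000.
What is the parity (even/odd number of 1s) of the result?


01111 = 15
00000 = 0
Sum = 15 = 1111
1s count = 4

even parity (4 ones in 1111)


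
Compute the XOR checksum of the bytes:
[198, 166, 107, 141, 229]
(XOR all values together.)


XOR chain: 198 ^ 166 ^ 107 ^ 141 ^ 229 = 99

99


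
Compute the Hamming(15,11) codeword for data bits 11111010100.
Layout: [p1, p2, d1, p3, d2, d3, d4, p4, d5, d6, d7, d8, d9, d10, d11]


Parity bits: p1=0, p2=0, p3=0, p4=1

001011111010100


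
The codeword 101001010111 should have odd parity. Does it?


Number of 1s: 7

Yes, parity is correct (7 ones)


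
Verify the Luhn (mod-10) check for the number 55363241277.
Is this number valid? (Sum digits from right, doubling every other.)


Luhn sum = 39
39 mod 10 = 9

Invalid (Luhn sum mod 10 = 9)


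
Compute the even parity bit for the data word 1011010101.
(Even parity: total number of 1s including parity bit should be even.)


Number of 1s in data: 6
Parity bit: 0

0


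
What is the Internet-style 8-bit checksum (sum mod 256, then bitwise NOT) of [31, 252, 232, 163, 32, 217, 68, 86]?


Sum = 1081 mod 256 = 57
Complement = 198

198


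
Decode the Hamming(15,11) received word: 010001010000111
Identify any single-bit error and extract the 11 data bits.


Syndrome = 0: no error detected

Data: 00100000111 (no errors)


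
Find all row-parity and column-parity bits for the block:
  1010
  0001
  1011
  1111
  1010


Row parities: 01100
Column parities: 0101

Row P: 01100, Col P: 0101, Corner: 0


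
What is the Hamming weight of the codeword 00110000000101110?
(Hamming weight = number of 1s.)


Counting 1s in 00110000000101110

6


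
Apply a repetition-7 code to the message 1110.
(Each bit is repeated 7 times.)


Each bit -> 7 copies

1111111111111111111110000000


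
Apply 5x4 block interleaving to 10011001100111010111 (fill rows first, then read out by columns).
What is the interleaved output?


Matrix:
  1001
  1001
  1001
  1101
  0111
Read columns: 11110000110000111111

11110000110000111111


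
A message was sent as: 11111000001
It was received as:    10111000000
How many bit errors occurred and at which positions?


XOR: 01000000001

2 error(s) at position(s): 1, 10


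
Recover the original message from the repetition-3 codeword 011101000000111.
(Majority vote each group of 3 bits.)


Groups: 011, 101, 000, 000, 111
Majority votes: 11001

11001


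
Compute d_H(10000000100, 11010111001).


XOR: 01010111101
Count of 1s: 7

7


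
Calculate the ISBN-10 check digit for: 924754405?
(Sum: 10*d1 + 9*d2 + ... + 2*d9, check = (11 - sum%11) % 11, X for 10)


Weighted sum: 265
265 mod 11 = 1

Check digit: X


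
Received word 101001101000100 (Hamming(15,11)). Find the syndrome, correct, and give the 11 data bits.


Syndrome = 7: error at position 7

Data: 10101000100 (corrected bit 7)


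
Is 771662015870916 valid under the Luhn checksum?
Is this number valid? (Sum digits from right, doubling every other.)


Luhn sum = 64
64 mod 10 = 4

Invalid (Luhn sum mod 10 = 4)


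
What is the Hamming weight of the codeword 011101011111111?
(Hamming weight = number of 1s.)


Counting 1s in 011101011111111

12


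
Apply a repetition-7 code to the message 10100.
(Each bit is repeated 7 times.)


Each bit -> 7 copies

11111110000000111111100000000000000


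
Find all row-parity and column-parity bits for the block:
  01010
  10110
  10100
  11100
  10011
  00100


Row parities: 010111
Column parities: 00011

Row P: 010111, Col P: 00011, Corner: 0


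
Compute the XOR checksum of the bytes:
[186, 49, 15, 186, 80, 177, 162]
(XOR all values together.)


XOR chain: 186 ^ 49 ^ 15 ^ 186 ^ 80 ^ 177 ^ 162 = 125

125


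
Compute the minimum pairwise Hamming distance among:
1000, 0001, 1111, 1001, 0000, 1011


Comparing all pairs, minimum distance: 1
Can detect 0 errors, correct 0 errors

1


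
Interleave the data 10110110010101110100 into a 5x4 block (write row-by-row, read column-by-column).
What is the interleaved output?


Matrix:
  1011
  0110
  0101
  0111
  0100
Read columns: 10000011111101010110

10000011111101010110


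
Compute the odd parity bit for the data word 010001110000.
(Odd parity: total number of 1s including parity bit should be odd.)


Number of 1s in data: 4
Parity bit: 1

1


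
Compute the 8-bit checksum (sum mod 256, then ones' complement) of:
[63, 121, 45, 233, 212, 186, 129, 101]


Sum = 1090 mod 256 = 66
Complement = 189

189


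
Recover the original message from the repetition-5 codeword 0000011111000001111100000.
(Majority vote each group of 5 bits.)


Groups: 00000, 11111, 00000, 11111, 00000
Majority votes: 01010

01010


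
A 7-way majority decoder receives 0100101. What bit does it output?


Ones: 3 out of 7
Threshold: 4

0 (3/7 voted 1)


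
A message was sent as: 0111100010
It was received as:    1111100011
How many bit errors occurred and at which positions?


XOR: 1000000001

2 error(s) at position(s): 0, 9


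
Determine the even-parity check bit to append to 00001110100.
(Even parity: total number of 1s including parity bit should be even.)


Number of 1s in data: 4
Parity bit: 0

0


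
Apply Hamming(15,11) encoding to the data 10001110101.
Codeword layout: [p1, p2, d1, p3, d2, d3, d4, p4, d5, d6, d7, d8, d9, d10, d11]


Parity bits: p1=1, p2=0, p3=0, p4=1

101000011110101


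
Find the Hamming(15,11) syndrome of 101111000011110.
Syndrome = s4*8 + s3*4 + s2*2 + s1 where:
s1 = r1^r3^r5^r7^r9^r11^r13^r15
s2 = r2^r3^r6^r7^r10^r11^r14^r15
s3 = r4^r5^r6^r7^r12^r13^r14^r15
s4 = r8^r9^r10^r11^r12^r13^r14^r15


s1=1, s2=0, s3=0, s4=0

Syndrome = 1 (error at position 1)


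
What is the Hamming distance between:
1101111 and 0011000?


XOR: 1110111
Count of 1s: 6

6


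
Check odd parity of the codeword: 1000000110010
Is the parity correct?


Number of 1s: 4

No, parity error (4 ones)


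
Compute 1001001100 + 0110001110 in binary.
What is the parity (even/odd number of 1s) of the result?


1001001100 = 588
0110001110 = 398
Sum = 986 = 1111011010
1s count = 7

odd parity (7 ones in 1111011010)


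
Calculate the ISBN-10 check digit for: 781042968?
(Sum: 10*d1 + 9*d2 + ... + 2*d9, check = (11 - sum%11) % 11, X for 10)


Weighted sum: 254
254 mod 11 = 1

Check digit: X


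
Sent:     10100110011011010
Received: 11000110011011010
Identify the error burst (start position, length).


XOR: 01100000000000000

Burst at position 1, length 2


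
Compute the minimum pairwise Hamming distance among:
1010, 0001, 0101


Comparing all pairs, minimum distance: 1
Can detect 0 errors, correct 0 errors

1


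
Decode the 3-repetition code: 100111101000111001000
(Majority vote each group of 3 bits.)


Groups: 100, 111, 101, 000, 111, 001, 000
Majority votes: 0110100

0110100


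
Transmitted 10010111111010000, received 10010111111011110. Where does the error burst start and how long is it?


XOR: 00000000000001110

Burst at position 13, length 3


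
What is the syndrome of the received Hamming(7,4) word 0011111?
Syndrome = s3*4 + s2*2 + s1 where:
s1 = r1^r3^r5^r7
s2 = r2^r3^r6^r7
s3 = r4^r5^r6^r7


s1=1, s2=1, s3=0

Syndrome = 3 (error at position 3)


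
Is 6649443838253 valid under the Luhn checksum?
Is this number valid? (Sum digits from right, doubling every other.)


Luhn sum = 60
60 mod 10 = 0

Valid (Luhn sum mod 10 = 0)


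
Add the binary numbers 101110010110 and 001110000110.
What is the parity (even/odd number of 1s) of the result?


101110010110 = 2966
001110000110 = 902
Sum = 3868 = 111100011100
1s count = 7

odd parity (7 ones in 111100011100)


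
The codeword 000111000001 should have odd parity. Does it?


Number of 1s: 4

No, parity error (4 ones)


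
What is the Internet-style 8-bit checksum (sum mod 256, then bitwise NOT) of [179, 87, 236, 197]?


Sum = 699 mod 256 = 187
Complement = 68

68


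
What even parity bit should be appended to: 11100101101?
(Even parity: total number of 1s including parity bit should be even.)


Number of 1s in data: 7
Parity bit: 1

1


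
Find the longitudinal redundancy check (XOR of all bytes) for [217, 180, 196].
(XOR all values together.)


XOR chain: 217 ^ 180 ^ 196 = 169

169


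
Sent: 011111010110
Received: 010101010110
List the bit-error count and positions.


XOR: 001010000000

2 error(s) at position(s): 2, 4


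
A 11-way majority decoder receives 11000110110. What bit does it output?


Ones: 6 out of 11
Threshold: 6

1 (6/11 voted 1)


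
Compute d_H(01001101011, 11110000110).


XOR: 10111101101
Count of 1s: 8

8


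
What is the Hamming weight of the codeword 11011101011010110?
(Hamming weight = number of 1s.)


Counting 1s in 11011101011010110

11


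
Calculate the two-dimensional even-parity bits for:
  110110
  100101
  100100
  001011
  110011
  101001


Row parities: 010101
Column parities: 100110

Row P: 010101, Col P: 100110, Corner: 1


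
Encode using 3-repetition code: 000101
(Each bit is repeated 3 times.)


Each bit -> 3 copies

000000000111000111


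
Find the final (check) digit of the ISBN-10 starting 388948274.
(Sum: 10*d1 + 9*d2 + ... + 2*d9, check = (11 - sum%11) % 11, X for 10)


Weighted sum: 330
330 mod 11 = 0

Check digit: 0


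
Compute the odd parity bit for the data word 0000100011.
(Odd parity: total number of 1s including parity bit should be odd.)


Number of 1s in data: 3
Parity bit: 0

0


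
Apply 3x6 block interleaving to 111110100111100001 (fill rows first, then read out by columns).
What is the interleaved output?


Matrix:
  111110
  100111
  100001
Read columns: 111100100110110011

111100100110110011


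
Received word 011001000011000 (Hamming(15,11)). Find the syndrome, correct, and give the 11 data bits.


Syndrome = 0: no error detected

Data: 10100011000 (no errors)


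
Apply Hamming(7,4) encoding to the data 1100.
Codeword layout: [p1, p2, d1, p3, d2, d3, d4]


Parity bits: p1=0, p2=1, p3=1

0111100


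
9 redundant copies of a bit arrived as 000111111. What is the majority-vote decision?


Ones: 6 out of 9
Threshold: 5

1 (6/9 voted 1)


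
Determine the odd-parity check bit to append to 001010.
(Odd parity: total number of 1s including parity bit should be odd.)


Number of 1s in data: 2
Parity bit: 1

1


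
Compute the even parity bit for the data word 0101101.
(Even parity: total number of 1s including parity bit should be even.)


Number of 1s in data: 4
Parity bit: 0

0


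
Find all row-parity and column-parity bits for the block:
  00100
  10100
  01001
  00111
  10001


Row parities: 10010
Column parities: 01111

Row P: 10010, Col P: 01111, Corner: 0


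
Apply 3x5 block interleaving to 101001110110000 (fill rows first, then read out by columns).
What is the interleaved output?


Matrix:
  10100
  11101
  10000
Read columns: 111010110000010

111010110000010


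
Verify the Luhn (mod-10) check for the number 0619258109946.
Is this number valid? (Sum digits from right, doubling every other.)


Luhn sum = 58
58 mod 10 = 8

Invalid (Luhn sum mod 10 = 8)


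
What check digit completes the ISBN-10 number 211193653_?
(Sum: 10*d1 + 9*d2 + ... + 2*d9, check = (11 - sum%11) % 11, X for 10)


Weighted sum: 158
158 mod 11 = 4

Check digit: 7


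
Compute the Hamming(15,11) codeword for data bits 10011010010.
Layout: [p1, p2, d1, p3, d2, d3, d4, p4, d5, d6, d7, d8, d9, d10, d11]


Parity bits: p1=0, p2=0, p3=0, p4=1

001000111010010


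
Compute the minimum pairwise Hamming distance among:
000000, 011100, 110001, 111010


Comparing all pairs, minimum distance: 3
Can detect 2 errors, correct 1 errors

3


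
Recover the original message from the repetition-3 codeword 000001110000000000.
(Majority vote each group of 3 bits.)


Groups: 000, 001, 110, 000, 000, 000
Majority votes: 001000

001000


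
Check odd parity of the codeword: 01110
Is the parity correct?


Number of 1s: 3

Yes, parity is correct (3 ones)


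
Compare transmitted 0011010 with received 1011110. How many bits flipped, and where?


XOR: 1000100

2 error(s) at position(s): 0, 4


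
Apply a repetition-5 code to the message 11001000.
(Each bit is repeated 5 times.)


Each bit -> 5 copies

1111111111000000000011111000000000000000


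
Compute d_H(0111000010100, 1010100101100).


XOR: 1101100111000
Count of 1s: 7

7


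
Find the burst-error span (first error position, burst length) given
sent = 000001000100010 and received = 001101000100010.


XOR: 001100000000000

Burst at position 2, length 2


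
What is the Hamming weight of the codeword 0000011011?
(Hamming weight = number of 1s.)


Counting 1s in 0000011011

4


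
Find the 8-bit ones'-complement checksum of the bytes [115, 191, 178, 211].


Sum = 695 mod 256 = 183
Complement = 72

72


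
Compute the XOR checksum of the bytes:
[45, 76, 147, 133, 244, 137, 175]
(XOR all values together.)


XOR chain: 45 ^ 76 ^ 147 ^ 133 ^ 244 ^ 137 ^ 175 = 165

165


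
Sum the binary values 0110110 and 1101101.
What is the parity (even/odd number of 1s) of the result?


0110110 = 54
1101101 = 109
Sum = 163 = 10100011
1s count = 4

even parity (4 ones in 10100011)


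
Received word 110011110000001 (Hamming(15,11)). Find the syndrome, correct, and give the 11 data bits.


Syndrome = 0: no error detected

Data: 01110000001 (no errors)


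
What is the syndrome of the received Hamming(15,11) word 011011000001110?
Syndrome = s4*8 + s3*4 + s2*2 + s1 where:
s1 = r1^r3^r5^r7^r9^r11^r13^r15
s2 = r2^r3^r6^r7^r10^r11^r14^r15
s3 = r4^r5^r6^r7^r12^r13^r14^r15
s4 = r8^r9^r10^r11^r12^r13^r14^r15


s1=1, s2=0, s3=1, s4=1

Syndrome = 13 (error at position 13)


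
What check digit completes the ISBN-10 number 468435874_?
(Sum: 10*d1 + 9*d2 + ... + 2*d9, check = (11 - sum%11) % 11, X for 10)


Weighted sum: 290
290 mod 11 = 4

Check digit: 7


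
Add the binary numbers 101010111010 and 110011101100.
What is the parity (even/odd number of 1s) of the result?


101010111010 = 2746
110011101100 = 3308
Sum = 6054 = 1011110100110
1s count = 8

even parity (8 ones in 1011110100110)


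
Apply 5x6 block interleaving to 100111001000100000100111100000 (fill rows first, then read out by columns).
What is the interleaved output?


Matrix:
  100111
  001000
  100000
  100111
  100000
Read columns: 101110000001000100101001010010

101110000001000100101001010010


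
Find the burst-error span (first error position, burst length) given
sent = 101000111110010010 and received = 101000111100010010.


XOR: 000000000010000000

Burst at position 10, length 1


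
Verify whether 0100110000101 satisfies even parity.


Number of 1s: 5

No, parity error (5 ones)


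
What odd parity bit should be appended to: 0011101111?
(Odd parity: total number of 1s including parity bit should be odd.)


Number of 1s in data: 7
Parity bit: 0

0


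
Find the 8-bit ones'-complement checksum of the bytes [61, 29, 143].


Sum = 233 mod 256 = 233
Complement = 22

22


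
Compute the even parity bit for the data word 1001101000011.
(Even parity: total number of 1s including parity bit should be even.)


Number of 1s in data: 6
Parity bit: 0

0


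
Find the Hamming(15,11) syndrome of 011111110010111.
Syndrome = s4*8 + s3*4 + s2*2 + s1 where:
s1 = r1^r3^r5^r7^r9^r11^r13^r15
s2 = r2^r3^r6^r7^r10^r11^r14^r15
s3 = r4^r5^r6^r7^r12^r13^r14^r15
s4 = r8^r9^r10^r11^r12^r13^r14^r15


s1=0, s2=1, s3=1, s4=1

Syndrome = 14 (error at position 14)


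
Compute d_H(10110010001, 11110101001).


XOR: 01000111000
Count of 1s: 4

4


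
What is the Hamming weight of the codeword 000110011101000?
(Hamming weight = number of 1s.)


Counting 1s in 000110011101000

6


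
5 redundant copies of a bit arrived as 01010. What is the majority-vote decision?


Ones: 2 out of 5
Threshold: 3

0 (2/5 voted 1)


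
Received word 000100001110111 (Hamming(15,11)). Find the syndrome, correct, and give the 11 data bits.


Syndrome = 0: no error detected

Data: 00001110111 (no errors)


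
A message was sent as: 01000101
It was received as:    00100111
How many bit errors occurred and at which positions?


XOR: 01100010

3 error(s) at position(s): 1, 2, 6


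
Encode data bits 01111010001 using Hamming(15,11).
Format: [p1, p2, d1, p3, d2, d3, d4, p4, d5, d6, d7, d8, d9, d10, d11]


Parity bits: p1=1, p2=0, p3=0, p4=1

100011111010001


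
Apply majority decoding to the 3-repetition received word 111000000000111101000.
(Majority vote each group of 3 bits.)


Groups: 111, 000, 000, 000, 111, 101, 000
Majority votes: 1000110

1000110


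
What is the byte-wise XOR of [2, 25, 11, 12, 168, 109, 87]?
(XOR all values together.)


XOR chain: 2 ^ 25 ^ 11 ^ 12 ^ 168 ^ 109 ^ 87 = 142

142


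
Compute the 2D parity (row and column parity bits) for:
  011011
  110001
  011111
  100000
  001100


Row parities: 01110
Column parities: 011001

Row P: 01110, Col P: 011001, Corner: 1


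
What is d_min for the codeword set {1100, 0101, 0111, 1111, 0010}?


Comparing all pairs, minimum distance: 1
Can detect 0 errors, correct 0 errors

1


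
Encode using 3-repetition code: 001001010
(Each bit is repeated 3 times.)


Each bit -> 3 copies

000000111000000111000111000


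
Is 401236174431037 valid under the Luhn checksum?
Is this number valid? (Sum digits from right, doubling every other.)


Luhn sum = 51
51 mod 10 = 1

Invalid (Luhn sum mod 10 = 1)


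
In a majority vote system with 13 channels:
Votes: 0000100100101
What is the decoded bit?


Ones: 4 out of 13
Threshold: 7

0 (4/13 voted 1)


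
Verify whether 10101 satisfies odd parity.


Number of 1s: 3

Yes, parity is correct (3 ones)


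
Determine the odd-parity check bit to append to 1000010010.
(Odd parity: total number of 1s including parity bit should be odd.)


Number of 1s in data: 3
Parity bit: 0

0


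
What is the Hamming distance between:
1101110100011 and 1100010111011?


XOR: 0001100011000
Count of 1s: 4

4


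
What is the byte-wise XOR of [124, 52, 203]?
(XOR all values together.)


XOR chain: 124 ^ 52 ^ 203 = 131

131


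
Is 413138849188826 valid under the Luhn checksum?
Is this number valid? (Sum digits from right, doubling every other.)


Luhn sum = 81
81 mod 10 = 1

Invalid (Luhn sum mod 10 = 1)


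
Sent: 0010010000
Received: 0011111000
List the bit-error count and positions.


XOR: 0001101000

3 error(s) at position(s): 3, 4, 6


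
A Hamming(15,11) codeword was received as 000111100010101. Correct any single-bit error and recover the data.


Syndrome = 9: error at position 9

Data: 01111010101 (corrected bit 9)


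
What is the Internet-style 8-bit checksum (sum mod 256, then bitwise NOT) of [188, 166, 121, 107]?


Sum = 582 mod 256 = 70
Complement = 185

185


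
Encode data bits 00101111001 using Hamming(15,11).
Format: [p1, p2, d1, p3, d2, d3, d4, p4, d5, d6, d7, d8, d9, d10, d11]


Parity bits: p1=1, p2=0, p3=1, p4=1

100101011111001


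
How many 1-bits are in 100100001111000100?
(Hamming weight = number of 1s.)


Counting 1s in 100100001111000100

7


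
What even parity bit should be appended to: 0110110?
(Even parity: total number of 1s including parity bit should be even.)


Number of 1s in data: 4
Parity bit: 0

0


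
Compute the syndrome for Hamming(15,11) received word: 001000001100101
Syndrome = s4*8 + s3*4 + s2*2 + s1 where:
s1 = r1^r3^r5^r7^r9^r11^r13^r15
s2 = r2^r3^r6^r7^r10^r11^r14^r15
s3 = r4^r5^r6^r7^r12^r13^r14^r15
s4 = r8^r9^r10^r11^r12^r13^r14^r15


s1=0, s2=1, s3=0, s4=0

Syndrome = 2 (error at position 2)


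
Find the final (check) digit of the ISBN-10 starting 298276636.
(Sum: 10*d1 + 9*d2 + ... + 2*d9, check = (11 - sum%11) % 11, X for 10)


Weighted sum: 296
296 mod 11 = 10

Check digit: 1


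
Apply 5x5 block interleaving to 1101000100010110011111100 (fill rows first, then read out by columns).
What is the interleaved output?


Matrix:
  11010
  00100
  01011
  00111
  11100
Read columns: 1000110101010111011000110

1000110101010111011000110


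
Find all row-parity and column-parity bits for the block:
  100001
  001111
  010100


Row parities: 000
Column parities: 111010

Row P: 000, Col P: 111010, Corner: 0


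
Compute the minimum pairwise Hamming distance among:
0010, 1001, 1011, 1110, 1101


Comparing all pairs, minimum distance: 1
Can detect 0 errors, correct 0 errors

1


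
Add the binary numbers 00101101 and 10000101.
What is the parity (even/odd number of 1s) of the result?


00101101 = 45
10000101 = 133
Sum = 178 = 10110010
1s count = 4

even parity (4 ones in 10110010)


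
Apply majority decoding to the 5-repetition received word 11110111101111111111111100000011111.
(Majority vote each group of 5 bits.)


Groups: 11110, 11110, 11111, 11111, 11110, 00000, 11111
Majority votes: 1111101

1111101


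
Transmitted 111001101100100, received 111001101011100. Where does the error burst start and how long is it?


XOR: 000000000111000

Burst at position 9, length 3


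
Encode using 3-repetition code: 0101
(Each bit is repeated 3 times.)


Each bit -> 3 copies

000111000111


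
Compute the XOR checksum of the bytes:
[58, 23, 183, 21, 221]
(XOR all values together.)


XOR chain: 58 ^ 23 ^ 183 ^ 21 ^ 221 = 82

82


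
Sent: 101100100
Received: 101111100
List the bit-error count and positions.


XOR: 000011000

2 error(s) at position(s): 4, 5


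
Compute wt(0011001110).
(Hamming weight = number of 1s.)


Counting 1s in 0011001110

5


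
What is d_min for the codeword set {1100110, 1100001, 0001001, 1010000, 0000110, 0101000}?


Comparing all pairs, minimum distance: 2
Can detect 1 errors, correct 0 errors

2


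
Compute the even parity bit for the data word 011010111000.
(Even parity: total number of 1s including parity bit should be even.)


Number of 1s in data: 6
Parity bit: 0

0


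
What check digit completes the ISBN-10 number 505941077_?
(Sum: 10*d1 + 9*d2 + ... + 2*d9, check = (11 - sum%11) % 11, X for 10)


Weighted sum: 217
217 mod 11 = 8

Check digit: 3


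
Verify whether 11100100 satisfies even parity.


Number of 1s: 4

Yes, parity is correct (4 ones)
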